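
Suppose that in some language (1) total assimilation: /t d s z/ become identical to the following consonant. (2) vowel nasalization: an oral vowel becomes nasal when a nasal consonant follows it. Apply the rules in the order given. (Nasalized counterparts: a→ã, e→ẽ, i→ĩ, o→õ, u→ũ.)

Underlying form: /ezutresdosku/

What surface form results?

[ezurreddokku]

Rule 1: /t/ before /r/ → [r] (total assimilation)
Rule 1: /s/ before /d/ → [d] (total assimilation)
Rule 1: /s/ before /k/ → [k] (total assimilation)
After rule 1: ezurreddokku
Rule 2: no segment meets the rule's conditions; no change.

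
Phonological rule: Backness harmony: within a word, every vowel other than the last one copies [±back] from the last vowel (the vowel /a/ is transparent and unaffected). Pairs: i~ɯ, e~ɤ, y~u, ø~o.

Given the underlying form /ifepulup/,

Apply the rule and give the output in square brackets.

/i/ harmonizes with /u/ ([+back]) → [ɯ]
/e/ harmonizes with /u/ ([+back]) → [ɤ]

[ɯfɤpulup]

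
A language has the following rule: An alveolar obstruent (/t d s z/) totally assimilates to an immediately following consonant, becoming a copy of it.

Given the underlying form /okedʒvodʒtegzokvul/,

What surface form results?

[okedʒvodʒtegzokvul]

no segment meets the rule's conditions; no change.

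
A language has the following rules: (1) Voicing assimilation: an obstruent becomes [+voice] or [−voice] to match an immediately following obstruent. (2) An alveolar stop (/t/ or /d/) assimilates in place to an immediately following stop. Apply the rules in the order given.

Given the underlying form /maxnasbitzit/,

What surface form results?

[maxnazbidzit]

Rule 1: /s/ before /b/ (voiced) → [z]
Rule 1: /t/ before /z/ (voiced) → [d]
After rule 1: maxnazbidzit
Rule 2: no segment meets the rule's conditions; no change.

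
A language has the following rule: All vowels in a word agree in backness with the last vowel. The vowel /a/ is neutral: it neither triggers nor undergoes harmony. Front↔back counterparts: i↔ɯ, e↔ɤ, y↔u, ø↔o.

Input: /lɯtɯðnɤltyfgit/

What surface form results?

[litiðneltyfgit]

/ɯ/ harmonizes with /i/ ([-back]) → [i]
/ɯ/ harmonizes with /i/ ([-back]) → [i]
/ɤ/ harmonizes with /i/ ([-back]) → [e]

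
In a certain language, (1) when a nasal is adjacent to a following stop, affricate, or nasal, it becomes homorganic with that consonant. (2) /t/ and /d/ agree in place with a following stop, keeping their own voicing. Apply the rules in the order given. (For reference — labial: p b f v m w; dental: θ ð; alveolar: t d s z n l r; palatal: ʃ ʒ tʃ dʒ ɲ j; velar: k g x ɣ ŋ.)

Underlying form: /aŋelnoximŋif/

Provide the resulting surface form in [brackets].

[aŋelnoxiŋŋif]

Rule 1: /m/ before /ŋ/ (velar) → [ŋ]
After rule 1: aŋelnoxiŋŋif
Rule 2: no segment meets the rule's conditions; no change.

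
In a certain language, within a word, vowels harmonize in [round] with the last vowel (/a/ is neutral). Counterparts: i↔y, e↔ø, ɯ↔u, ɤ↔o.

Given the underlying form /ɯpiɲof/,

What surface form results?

[upyɲof]

/ɯ/ harmonizes with /o/ ([+round]) → [u]
/i/ harmonizes with /o/ ([+round]) → [y]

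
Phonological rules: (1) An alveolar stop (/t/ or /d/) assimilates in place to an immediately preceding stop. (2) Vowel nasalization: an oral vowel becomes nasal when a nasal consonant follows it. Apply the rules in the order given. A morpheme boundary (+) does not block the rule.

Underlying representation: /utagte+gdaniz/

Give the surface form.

[utagke+ggãniz]

Rule 1: /t/ after /g/ (velar) → [k]
Rule 1: /d/ after /g/ (velar) → [g]
After rule 1: utagke+gganiz
Rule 2: /a/ before nasal /n/ → [ã]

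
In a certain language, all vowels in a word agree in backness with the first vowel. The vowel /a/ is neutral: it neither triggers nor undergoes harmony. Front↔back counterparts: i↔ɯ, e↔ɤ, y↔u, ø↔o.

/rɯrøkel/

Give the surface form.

/ø/ harmonizes with /ɯ/ ([+back]) → [o]
/e/ harmonizes with /ɯ/ ([+back]) → [ɤ]

[rɯrokɤl]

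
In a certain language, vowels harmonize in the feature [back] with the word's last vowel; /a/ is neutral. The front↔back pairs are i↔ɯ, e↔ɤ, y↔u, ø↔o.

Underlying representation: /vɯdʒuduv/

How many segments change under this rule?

No segment meets the rule's conditions.

0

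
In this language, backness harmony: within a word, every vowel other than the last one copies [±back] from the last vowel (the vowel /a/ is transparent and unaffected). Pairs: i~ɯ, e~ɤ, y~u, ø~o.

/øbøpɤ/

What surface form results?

/ø/ harmonizes with /ɤ/ ([+back]) → [o]
/ø/ harmonizes with /ɤ/ ([+back]) → [o]

[obopɤ]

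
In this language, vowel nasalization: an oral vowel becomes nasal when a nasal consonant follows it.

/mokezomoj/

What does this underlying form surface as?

[mokezõmoj]

/o/ before nasal /m/ → [õ]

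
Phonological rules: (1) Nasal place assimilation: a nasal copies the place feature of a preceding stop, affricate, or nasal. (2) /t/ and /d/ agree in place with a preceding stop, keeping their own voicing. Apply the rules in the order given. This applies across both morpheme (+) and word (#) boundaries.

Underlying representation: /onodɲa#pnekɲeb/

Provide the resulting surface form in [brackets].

Rule 1: /ɲ/ after /d/ (alveolar) → [n]
Rule 1: /n/ after /p/ (labial) → [m]
Rule 1: /ɲ/ after /k/ (velar) → [ŋ]
After rule 1: onodna#pmekŋeb
Rule 2: no segment meets the rule's conditions; no change.

[onodna#pmekŋeb]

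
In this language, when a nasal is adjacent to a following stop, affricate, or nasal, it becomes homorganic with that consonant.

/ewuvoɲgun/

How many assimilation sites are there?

1

/ɲ/ before /g/ (velar) → [ŋ]
1 segment changes.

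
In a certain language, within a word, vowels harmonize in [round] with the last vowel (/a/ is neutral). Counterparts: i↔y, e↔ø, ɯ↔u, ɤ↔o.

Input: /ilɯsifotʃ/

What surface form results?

/i/ harmonizes with /o/ ([+round]) → [y]
/ɯ/ harmonizes with /o/ ([+round]) → [u]
/i/ harmonizes with /o/ ([+round]) → [y]

[ylusyfotʃ]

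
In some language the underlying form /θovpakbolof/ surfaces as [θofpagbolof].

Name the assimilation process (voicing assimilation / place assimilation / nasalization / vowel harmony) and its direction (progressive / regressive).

/v/→[f] /k/→[g].
Each target copies a feature from the following segment, so the direction is regressive.

voicing assimilation, regressive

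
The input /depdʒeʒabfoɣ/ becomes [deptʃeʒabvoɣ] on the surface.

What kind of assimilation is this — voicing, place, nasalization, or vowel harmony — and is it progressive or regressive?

/dʒ/→[tʃ] /f/→[v].
Each target copies a feature from the preceding segment, so the direction is progressive.

voicing assimilation, progressive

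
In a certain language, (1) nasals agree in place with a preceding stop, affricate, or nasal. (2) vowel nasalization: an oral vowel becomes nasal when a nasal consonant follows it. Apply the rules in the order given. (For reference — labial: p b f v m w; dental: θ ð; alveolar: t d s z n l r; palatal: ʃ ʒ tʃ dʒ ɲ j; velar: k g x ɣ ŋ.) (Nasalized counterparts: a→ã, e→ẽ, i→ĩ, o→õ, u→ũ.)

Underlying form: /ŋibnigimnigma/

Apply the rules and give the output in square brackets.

Rule 1: /n/ after /b/ (labial) → [m]
Rule 1: /n/ after /m/ (labial) → [m]
Rule 1: /m/ after /g/ (velar) → [ŋ]
After rule 1: ŋibmigimmigŋa
Rule 2: /i/ before nasal /m/ → [ĩ]

[ŋibmigĩmmigŋa]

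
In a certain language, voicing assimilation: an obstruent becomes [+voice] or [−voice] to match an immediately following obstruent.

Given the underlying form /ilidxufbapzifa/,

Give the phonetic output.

[ilitxuvbabzifa]

/d/ before /x/ (voiceless) → [t]
/f/ before /b/ (voiced) → [v]
/p/ before /z/ (voiced) → [b]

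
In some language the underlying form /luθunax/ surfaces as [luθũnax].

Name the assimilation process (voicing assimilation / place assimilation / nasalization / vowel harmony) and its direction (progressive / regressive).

nasalization, regressive

/u/→[ũ].
Each target copies a feature from the following segment, so the direction is regressive.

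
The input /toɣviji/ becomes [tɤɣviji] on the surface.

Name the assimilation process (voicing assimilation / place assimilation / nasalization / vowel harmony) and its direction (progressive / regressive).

/o/→[ɤ].
Vowels agree with the last vowel, so the harmony is regressive.

vowel harmony, regressive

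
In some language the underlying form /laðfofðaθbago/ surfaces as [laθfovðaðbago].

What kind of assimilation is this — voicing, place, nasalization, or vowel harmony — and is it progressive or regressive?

/ð/→[θ] /f/→[v] /θ/→[ð].
Each target copies a feature from the following segment, so the direction is regressive.

voicing assimilation, regressive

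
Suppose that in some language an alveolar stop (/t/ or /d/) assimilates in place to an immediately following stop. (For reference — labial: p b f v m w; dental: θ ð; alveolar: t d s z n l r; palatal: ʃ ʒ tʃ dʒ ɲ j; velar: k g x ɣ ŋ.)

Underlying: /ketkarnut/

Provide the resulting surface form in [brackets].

/t/ before /k/ (velar) → [k]

[kekkarnut]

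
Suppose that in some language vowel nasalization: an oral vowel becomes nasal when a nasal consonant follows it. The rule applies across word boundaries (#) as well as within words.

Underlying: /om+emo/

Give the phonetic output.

/o/ before nasal /m/ → [õ]
/e/ before nasal /m/ → [ẽ]

[õm+ẽmo]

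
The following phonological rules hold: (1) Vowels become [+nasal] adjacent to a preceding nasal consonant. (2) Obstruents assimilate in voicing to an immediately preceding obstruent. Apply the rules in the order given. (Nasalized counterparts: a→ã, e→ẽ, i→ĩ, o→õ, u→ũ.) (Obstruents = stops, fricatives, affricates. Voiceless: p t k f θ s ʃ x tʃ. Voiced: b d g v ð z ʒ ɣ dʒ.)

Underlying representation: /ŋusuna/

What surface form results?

[ŋũsunã]

Rule 1: /u/ after nasal /ŋ/ → [ũ]
Rule 1: /a/ after nasal /n/ → [ã]
After rule 1: ŋũsunã
Rule 2: no segment meets the rule's conditions; no change.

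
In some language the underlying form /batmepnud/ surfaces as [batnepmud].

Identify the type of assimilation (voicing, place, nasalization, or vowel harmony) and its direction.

/m/→[n] /n/→[m].
Each target copies a feature from the preceding segment, so the direction is progressive.

place assimilation, progressive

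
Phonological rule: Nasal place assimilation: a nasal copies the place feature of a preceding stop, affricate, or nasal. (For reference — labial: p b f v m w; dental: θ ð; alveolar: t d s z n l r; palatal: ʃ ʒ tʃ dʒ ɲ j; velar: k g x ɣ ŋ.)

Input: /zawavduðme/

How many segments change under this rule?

0

No segment meets the rule's conditions.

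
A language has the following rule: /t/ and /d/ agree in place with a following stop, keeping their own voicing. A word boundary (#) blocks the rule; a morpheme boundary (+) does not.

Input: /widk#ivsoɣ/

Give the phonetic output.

/d/ before /k/ (velar) → [g]

[wigk#ivsoɣ]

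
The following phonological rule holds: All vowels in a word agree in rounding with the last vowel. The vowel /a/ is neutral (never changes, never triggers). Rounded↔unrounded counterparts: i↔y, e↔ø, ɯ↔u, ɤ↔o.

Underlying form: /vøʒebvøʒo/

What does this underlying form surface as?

[vøʒøbvøʒo]

/e/ harmonizes with /o/ ([+round]) → [ø]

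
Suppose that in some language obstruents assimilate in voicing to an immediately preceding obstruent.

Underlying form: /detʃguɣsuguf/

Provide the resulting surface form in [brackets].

[detʃkuɣzuguf]

/g/ after /tʃ/ (voiceless) → [k]
/s/ after /ɣ/ (voiced) → [z]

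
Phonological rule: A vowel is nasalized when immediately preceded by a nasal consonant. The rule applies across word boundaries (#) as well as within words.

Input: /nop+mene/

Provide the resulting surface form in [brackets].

/o/ after nasal /n/ → [õ]
/e/ after nasal /m/ → [ẽ]
/e/ after nasal /n/ → [ẽ]

[nõp+mẽnẽ]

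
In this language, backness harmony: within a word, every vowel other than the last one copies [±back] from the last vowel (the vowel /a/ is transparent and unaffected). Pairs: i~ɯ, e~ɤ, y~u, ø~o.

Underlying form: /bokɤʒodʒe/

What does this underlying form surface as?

/o/ harmonizes with /e/ ([-back]) → [ø]
/ɤ/ harmonizes with /e/ ([-back]) → [e]
/o/ harmonizes with /e/ ([-back]) → [ø]

[bøkeʒødʒe]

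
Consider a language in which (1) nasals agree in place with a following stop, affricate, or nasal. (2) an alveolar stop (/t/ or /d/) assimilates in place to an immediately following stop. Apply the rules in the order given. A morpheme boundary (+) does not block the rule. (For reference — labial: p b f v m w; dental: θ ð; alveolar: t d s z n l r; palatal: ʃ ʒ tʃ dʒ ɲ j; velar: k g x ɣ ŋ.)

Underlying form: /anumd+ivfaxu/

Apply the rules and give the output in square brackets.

[anund+ivfaxu]

Rule 1: /m/ before /d/ (alveolar) → [n]
After rule 1: anund+ivfaxu
Rule 2: no segment meets the rule's conditions; no change.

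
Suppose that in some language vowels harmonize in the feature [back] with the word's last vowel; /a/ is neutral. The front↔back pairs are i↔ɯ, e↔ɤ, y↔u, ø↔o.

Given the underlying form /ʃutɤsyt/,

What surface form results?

/u/ harmonizes with /y/ ([-back]) → [y]
/ɤ/ harmonizes with /y/ ([-back]) → [e]

[ʃytesyt]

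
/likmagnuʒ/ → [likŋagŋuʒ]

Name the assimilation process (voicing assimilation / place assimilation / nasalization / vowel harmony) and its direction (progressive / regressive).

place assimilation, progressive

/m/→[ŋ] /n/→[ŋ].
Each target copies a feature from the preceding segment, so the direction is progressive.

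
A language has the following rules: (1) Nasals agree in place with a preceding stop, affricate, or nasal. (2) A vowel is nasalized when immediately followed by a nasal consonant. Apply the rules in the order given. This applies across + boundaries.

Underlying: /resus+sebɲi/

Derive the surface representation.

Rule 1: /ɲ/ after /b/ (labial) → [m]
After rule 1: resus+sebmi
Rule 2: no segment meets the rule's conditions; no change.

[resus+sebmi]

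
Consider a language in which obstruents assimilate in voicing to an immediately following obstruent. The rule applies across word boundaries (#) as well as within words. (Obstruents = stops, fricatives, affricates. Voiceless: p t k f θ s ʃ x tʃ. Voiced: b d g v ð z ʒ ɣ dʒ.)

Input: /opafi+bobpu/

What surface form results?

[opafi+boppu]

/b/ before /p/ (voiceless) → [p]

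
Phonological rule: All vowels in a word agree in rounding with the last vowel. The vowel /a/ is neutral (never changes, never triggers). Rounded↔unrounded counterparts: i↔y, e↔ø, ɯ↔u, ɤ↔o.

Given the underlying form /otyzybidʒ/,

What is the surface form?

/o/ harmonizes with /i/ ([-round]) → [ɤ]
/y/ harmonizes with /i/ ([-round]) → [i]
/y/ harmonizes with /i/ ([-round]) → [i]

[ɤtizibidʒ]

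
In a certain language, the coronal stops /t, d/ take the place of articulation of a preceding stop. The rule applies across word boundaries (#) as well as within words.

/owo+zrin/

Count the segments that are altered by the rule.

No segment meets the rule's conditions.

0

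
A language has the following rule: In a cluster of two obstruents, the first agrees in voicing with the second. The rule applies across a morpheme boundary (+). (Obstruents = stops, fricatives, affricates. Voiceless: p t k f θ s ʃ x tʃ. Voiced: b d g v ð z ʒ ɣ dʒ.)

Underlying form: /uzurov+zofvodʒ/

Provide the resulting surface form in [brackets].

[uzurov+zovvodʒ]

/f/ before /v/ (voiced) → [v]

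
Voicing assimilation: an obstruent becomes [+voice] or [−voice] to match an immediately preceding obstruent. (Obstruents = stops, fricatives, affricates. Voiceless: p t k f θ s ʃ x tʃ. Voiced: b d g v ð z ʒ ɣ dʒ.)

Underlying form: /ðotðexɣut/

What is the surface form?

/ð/ after /t/ (voiceless) → [θ]
/ɣ/ after /x/ (voiceless) → [x]

[ðotθexxut]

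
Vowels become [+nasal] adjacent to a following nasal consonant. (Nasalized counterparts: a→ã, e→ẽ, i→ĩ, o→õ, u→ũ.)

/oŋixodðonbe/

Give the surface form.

[õŋixodðõnbe]

/o/ before nasal /ŋ/ → [õ]
/o/ before nasal /n/ → [õ]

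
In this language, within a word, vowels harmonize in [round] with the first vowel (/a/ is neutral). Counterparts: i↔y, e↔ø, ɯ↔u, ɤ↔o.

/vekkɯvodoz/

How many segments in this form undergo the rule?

2

/o/ harmonizes with /e/ ([-round]) → [ɤ]
/o/ harmonizes with /e/ ([-round]) → [ɤ]
2 segments change.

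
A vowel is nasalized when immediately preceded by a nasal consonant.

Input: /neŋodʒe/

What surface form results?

[nẽŋõdʒe]

/e/ after nasal /n/ → [ẽ]
/o/ after nasal /ŋ/ → [õ]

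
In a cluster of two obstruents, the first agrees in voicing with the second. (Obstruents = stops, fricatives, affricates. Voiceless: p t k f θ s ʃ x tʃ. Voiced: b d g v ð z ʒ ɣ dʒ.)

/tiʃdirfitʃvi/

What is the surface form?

/ʃ/ before /d/ (voiced) → [ʒ]
/tʃ/ before /v/ (voiced) → [dʒ]

[tiʒdirfidʒvi]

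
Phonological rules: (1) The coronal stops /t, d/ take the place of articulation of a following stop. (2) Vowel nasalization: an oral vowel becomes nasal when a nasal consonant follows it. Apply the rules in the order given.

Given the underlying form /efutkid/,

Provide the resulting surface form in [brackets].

Rule 1: /t/ before /k/ (velar) → [k]
After rule 1: efukkid
Rule 2: no segment meets the rule's conditions; no change.

[efukkid]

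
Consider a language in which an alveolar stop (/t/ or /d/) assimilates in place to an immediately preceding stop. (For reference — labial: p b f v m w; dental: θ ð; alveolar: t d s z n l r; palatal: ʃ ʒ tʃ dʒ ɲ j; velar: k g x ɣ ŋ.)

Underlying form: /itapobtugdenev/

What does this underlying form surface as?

/t/ after /b/ (labial) → [p]
/d/ after /g/ (velar) → [g]

[itapobpuggenev]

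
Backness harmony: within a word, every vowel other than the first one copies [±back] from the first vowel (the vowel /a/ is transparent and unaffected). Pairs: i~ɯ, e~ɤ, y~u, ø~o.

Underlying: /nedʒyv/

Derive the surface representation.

no segment meets the rule's conditions; no change.

[nedʒyv]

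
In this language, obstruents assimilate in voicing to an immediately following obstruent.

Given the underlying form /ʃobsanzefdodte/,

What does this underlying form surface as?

[ʃopsanzevdotte]

/b/ before /s/ (voiceless) → [p]
/f/ before /d/ (voiced) → [v]
/d/ before /t/ (voiceless) → [t]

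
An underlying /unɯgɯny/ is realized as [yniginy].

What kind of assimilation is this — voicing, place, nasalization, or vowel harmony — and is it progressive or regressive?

/u/→[y] /ɯ/→[i] /ɯ/→[i].
Vowels agree with the last vowel, so the harmony is regressive.

vowel harmony, regressive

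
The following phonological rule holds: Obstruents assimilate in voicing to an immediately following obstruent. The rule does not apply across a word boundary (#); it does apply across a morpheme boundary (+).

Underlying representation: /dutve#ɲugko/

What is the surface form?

/t/ before /v/ (voiced) → [d]
/g/ before /k/ (voiceless) → [k]

[dudve#ɲukko]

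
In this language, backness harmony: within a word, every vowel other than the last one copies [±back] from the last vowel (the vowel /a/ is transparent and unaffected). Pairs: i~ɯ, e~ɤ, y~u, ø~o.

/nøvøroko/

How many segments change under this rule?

2

/ø/ harmonizes with /o/ ([+back]) → [o]
/ø/ harmonizes with /o/ ([+back]) → [o]
2 segments change.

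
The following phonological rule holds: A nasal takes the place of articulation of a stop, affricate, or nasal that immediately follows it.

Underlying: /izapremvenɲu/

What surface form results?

[izapremveɲɲu]

/n/ before /ɲ/ (palatal) → [ɲ]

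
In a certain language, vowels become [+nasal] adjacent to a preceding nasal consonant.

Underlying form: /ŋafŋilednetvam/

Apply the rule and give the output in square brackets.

[ŋãfŋĩlednẽtvam]

/a/ after nasal /ŋ/ → [ã]
/i/ after nasal /ŋ/ → [ĩ]
/e/ after nasal /n/ → [ẽ]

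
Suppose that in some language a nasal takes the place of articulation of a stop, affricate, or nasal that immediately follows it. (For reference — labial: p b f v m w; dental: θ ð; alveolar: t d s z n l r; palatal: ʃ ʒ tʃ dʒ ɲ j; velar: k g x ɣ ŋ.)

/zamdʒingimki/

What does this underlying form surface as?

/m/ before /dʒ/ (palatal) → [ɲ]
/n/ before /g/ (velar) → [ŋ]
/m/ before /k/ (velar) → [ŋ]

[zaɲdʒiŋgiŋki]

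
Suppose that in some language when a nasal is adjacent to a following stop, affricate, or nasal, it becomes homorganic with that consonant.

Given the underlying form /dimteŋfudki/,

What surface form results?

[dinteŋfudki]

/m/ before /t/ (alveolar) → [n]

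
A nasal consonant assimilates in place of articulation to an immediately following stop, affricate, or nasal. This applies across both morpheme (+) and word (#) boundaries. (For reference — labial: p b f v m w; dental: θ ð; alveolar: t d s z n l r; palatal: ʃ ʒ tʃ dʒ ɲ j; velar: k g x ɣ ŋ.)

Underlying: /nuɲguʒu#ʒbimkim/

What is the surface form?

/ɲ/ before /g/ (velar) → [ŋ]
/m/ before /k/ (velar) → [ŋ]

[nuŋguʒu#ʒbiŋkim]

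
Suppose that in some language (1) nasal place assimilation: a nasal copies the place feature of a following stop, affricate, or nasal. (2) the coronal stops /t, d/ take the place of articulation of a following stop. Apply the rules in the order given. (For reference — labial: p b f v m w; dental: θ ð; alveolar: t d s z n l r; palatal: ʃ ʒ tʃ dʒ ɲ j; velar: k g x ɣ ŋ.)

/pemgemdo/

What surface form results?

Rule 1: /m/ before /g/ (velar) → [ŋ]
Rule 1: /m/ before /d/ (alveolar) → [n]
After rule 1: peŋgendo
Rule 2: no segment meets the rule's conditions; no change.

[peŋgendo]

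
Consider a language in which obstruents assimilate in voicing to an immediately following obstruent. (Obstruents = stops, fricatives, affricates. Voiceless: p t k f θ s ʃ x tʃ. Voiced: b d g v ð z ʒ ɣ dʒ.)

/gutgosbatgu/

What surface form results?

/t/ before /g/ (voiced) → [d]
/s/ before /b/ (voiced) → [z]
/t/ before /g/ (voiced) → [d]

[gudgozbadgu]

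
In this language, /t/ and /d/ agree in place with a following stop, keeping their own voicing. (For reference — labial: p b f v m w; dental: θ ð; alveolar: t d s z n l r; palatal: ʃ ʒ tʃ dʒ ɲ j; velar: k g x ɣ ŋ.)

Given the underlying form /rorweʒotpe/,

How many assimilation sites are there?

1

/t/ before /p/ (labial) → [p]
1 segment changes.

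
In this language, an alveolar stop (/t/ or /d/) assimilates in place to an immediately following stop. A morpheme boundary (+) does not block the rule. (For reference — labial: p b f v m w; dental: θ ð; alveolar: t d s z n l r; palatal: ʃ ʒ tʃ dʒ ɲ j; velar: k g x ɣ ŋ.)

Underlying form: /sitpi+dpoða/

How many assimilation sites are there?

2

/t/ before /p/ (labial) → [p]
/d/ before /p/ (labial) → [b]
2 segments change.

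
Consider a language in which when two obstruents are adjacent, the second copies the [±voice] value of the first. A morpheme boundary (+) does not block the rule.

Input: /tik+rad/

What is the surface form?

[tik+rad]

no segment meets the rule's conditions; no change.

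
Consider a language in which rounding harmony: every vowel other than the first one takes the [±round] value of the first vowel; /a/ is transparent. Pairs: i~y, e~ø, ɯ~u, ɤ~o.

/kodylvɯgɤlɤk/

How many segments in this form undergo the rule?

/ɯ/ harmonizes with /o/ ([+round]) → [u]
/ɤ/ harmonizes with /o/ ([+round]) → [o]
/ɤ/ harmonizes with /o/ ([+round]) → [o]
3 segments change.

3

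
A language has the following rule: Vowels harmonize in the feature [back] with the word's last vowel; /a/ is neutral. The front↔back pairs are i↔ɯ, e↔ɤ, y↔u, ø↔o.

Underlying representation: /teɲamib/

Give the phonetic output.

[teɲamib]

no segment meets the rule's conditions; no change.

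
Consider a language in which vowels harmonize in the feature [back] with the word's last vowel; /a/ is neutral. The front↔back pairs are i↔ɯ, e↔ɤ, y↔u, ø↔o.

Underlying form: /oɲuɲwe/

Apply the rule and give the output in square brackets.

[øɲyɲwe]

/o/ harmonizes with /e/ ([-back]) → [ø]
/u/ harmonizes with /e/ ([-back]) → [y]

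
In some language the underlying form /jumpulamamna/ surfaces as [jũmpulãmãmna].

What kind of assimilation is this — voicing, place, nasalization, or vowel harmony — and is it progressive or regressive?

/u/→[ũ] /a/→[ã] /a/→[ã].
Each target copies a feature from the following segment, so the direction is regressive.

nasalization, regressive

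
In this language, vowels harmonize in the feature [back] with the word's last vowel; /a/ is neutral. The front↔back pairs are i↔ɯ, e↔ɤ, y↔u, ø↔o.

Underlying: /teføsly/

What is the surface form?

[teføsly]

no segment meets the rule's conditions; no change.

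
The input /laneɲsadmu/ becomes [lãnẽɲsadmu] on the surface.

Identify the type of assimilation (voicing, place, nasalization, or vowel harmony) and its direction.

nasalization, regressive

/a/→[ã] /e/→[ẽ].
Each target copies a feature from the following segment, so the direction is regressive.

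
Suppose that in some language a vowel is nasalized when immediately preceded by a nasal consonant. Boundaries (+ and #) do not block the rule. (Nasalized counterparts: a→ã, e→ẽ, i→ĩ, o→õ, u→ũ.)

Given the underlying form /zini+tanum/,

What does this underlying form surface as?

[zinĩ+tanũm]

/i/ after nasal /n/ → [ĩ]
/u/ after nasal /n/ → [ũ]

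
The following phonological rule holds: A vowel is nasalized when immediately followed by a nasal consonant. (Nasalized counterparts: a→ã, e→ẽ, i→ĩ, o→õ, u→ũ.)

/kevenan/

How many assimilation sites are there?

/e/ before nasal /n/ → [ẽ]
/a/ before nasal /n/ → [ã]
2 segments change.

2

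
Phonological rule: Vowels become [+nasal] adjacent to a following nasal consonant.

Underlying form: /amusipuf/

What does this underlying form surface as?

[ãmusipuf]

/a/ before nasal /m/ → [ã]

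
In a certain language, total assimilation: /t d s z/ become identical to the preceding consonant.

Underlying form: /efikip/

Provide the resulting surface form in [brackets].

no segment meets the rule's conditions; no change.

[efikip]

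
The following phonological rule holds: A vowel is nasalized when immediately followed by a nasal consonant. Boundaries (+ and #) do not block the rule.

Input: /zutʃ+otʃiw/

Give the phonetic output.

[zutʃ+otʃiw]

no segment meets the rule's conditions; no change.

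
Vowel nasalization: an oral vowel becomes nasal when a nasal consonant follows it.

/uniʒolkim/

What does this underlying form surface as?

/u/ before nasal /n/ → [ũ]
/i/ before nasal /m/ → [ĩ]

[ũniʒolkĩm]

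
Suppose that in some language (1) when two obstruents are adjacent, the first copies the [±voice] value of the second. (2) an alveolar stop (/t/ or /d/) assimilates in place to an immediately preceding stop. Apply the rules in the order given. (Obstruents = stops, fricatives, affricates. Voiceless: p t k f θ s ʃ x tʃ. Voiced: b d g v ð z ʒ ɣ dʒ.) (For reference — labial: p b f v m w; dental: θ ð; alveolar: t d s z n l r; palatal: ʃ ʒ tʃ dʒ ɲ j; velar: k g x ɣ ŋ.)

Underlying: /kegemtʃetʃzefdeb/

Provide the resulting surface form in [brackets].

[kegemtʃedʒzevdeb]

Rule 1: /tʃ/ before /z/ (voiced) → [dʒ]
Rule 1: /f/ before /d/ (voiced) → [v]
After rule 1: kegemtʃedʒzevdeb
Rule 2: no segment meets the rule's conditions; no change.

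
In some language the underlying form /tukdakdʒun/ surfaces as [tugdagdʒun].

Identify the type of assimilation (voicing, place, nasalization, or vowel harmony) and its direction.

/k/→[g] /k/→[g].
Each target copies a feature from the following segment, so the direction is regressive.

voicing assimilation, regressive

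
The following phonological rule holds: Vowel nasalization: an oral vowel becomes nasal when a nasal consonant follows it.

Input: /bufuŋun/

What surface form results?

[bufũŋũn]

/u/ before nasal /ŋ/ → [ũ]
/u/ before nasal /n/ → [ũ]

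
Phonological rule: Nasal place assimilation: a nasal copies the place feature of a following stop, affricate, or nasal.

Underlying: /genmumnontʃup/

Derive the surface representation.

/n/ before /m/ (labial) → [m]
/m/ before /n/ (alveolar) → [n]
/n/ before /tʃ/ (palatal) → [ɲ]

[gemmunnoɲtʃup]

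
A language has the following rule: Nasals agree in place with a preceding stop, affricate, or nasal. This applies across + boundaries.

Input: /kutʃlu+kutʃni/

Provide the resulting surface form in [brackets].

[kutʃlu+kutʃɲi]

/n/ after /tʃ/ (palatal) → [ɲ]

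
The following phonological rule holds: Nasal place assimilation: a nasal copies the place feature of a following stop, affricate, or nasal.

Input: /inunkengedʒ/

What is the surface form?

/n/ before /k/ (velar) → [ŋ]
/n/ before /g/ (velar) → [ŋ]

[inuŋkeŋgedʒ]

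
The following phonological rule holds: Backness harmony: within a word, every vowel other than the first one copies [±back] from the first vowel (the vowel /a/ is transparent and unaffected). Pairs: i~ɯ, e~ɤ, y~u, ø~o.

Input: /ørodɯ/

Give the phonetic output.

[ørødi]

/o/ harmonizes with /ø/ ([-back]) → [ø]
/ɯ/ harmonizes with /ø/ ([-back]) → [i]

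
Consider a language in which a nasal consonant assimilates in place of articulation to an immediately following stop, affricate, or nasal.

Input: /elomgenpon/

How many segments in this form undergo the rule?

/m/ before /g/ (velar) → [ŋ]
/n/ before /p/ (labial) → [m]
2 segments change.

2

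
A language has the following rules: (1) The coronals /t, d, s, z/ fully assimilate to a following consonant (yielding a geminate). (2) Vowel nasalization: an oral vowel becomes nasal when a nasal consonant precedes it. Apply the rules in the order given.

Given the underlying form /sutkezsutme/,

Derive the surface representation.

[sukkessummẽ]

Rule 1: /t/ before /k/ → [k] (total assimilation)
Rule 1: /z/ before /s/ → [s] (total assimilation)
Rule 1: /t/ before /m/ → [m] (total assimilation)
After rule 1: sukkessumme
Rule 2: /e/ after nasal /m/ → [ẽ]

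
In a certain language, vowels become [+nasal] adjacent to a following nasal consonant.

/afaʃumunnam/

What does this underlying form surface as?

[afaʃũmũnnãm]

/u/ before nasal /m/ → [ũ]
/u/ before nasal /n/ → [ũ]
/a/ before nasal /m/ → [ã]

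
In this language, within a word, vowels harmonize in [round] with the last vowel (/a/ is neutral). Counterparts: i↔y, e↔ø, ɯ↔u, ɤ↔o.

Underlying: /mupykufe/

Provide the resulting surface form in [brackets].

/u/ harmonizes with /e/ ([-round]) → [ɯ]
/y/ harmonizes with /e/ ([-round]) → [i]
/u/ harmonizes with /e/ ([-round]) → [ɯ]

[mɯpikɯfe]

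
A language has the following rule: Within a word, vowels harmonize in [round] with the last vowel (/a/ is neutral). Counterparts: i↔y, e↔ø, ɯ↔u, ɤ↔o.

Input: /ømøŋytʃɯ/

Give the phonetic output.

/ø/ harmonizes with /ɯ/ ([-round]) → [e]
/ø/ harmonizes with /ɯ/ ([-round]) → [e]
/y/ harmonizes with /ɯ/ ([-round]) → [i]

[emeŋitʃɯ]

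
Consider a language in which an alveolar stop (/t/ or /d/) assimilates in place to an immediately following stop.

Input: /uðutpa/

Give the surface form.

/t/ before /p/ (labial) → [p]

[uðuppa]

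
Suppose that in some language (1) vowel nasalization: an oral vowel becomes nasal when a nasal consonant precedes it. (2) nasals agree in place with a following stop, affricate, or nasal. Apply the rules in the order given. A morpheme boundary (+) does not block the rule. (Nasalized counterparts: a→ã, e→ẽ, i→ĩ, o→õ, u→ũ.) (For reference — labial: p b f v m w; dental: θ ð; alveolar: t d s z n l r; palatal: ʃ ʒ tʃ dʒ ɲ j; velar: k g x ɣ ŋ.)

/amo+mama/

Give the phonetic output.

[amõ+mãmã]

Rule 1: /o/ after nasal /m/ → [õ]
Rule 1: /a/ after nasal /m/ → [ã]
Rule 1: /a/ after nasal /m/ → [ã]
After rule 1: amõ+mãmã
Rule 2: no segment meets the rule's conditions; no change.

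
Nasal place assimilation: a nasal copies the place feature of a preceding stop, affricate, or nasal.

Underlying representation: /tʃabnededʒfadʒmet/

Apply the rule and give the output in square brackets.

[tʃabmededʒfadʒɲet]

/n/ after /b/ (labial) → [m]
/m/ after /dʒ/ (palatal) → [ɲ]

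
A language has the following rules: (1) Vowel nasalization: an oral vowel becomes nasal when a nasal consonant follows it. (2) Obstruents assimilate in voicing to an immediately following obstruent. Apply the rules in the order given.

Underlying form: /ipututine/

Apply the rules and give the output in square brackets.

[ipututĩne]

Rule 1: /i/ before nasal /n/ → [ĩ]
After rule 1: ipututĩne
Rule 2: no segment meets the rule's conditions; no change.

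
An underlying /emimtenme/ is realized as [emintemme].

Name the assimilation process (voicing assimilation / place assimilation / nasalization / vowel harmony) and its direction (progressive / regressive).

place assimilation, regressive

/m/→[n] /n/→[m].
Each target copies a feature from the following segment, so the direction is regressive.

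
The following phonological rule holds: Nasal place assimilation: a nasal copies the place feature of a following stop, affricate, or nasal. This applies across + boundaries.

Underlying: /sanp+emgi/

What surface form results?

[samp+eŋgi]

/n/ before /p/ (labial) → [m]
/m/ before /g/ (velar) → [ŋ]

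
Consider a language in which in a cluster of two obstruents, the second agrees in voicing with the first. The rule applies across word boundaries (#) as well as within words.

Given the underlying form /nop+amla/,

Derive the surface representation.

[nop+amla]

no segment meets the rule's conditions; no change.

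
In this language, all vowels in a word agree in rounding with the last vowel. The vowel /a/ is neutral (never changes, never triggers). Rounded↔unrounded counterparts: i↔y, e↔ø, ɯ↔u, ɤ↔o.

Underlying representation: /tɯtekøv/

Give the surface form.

[tutøkøv]

/ɯ/ harmonizes with /ø/ ([+round]) → [u]
/e/ harmonizes with /ø/ ([+round]) → [ø]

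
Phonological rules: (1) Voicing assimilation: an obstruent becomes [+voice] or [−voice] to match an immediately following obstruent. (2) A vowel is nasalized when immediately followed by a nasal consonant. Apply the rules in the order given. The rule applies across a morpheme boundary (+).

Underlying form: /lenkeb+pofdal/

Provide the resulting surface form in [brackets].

Rule 1: /b/ before /p/ (voiceless) → [p]
Rule 1: /f/ before /d/ (voiced) → [v]
After rule 1: lenkep+povdal
Rule 2: /e/ before nasal /n/ → [ẽ]

[lẽnkep+povdal]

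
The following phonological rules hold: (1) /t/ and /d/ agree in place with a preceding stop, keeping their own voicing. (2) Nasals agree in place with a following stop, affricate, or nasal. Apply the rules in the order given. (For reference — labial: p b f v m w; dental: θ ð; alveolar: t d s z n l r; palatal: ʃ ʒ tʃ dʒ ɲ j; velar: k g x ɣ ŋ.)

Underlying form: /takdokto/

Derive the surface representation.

[takgokko]

Rule 1: /d/ after /k/ (velar) → [g]
Rule 1: /t/ after /k/ (velar) → [k]
After rule 1: takgokko
Rule 2: no segment meets the rule's conditions; no change.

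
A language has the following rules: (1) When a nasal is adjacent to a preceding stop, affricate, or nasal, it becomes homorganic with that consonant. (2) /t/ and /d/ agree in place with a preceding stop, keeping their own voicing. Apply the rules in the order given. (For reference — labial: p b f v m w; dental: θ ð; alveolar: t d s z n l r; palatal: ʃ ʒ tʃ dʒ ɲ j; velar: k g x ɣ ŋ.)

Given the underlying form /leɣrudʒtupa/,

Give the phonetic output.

Rule 1: no segment meets the rule's conditions; no change.
After rule 1: leɣrudʒtupa
Rule 2: no segment meets the rule's conditions; no change.

[leɣrudʒtupa]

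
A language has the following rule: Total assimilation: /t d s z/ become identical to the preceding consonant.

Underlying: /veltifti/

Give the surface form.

[velliffi]

/t/ after /l/ → [l] (total assimilation)
/t/ after /f/ → [f] (total assimilation)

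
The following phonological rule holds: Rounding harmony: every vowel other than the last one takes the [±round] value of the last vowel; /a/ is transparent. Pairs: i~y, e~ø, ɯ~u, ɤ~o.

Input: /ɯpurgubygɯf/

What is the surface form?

/u/ harmonizes with /ɯ/ ([-round]) → [ɯ]
/u/ harmonizes with /ɯ/ ([-round]) → [ɯ]
/y/ harmonizes with /ɯ/ ([-round]) → [i]

[ɯpɯrgɯbigɯf]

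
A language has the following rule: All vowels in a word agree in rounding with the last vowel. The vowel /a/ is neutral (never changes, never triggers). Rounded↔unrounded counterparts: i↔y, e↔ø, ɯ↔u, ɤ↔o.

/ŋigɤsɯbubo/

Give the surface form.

/i/ harmonizes with /o/ ([+round]) → [y]
/ɤ/ harmonizes with /o/ ([+round]) → [o]
/ɯ/ harmonizes with /o/ ([+round]) → [u]

[ŋygosububo]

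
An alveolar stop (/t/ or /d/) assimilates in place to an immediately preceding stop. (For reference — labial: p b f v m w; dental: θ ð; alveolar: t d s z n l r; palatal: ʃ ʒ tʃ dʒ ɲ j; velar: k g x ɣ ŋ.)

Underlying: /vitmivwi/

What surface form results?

no segment meets the rule's conditions; no change.

[vitmivwi]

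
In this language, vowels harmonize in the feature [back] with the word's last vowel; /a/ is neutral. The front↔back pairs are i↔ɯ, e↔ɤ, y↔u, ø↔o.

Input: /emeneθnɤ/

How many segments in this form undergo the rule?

3

/e/ harmonizes with /ɤ/ ([+back]) → [ɤ]
/e/ harmonizes with /ɤ/ ([+back]) → [ɤ]
/e/ harmonizes with /ɤ/ ([+back]) → [ɤ]
3 segments change.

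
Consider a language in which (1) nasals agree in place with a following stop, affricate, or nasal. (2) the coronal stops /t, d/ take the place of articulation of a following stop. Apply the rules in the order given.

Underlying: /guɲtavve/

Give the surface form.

[guntavve]

Rule 1: /ɲ/ before /t/ (alveolar) → [n]
After rule 1: guntavve
Rule 2: no segment meets the rule's conditions; no change.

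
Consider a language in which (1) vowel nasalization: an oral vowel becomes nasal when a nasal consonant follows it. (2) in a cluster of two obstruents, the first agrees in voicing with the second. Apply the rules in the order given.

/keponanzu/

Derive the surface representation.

Rule 1: /o/ before nasal /n/ → [õ]
Rule 1: /a/ before nasal /n/ → [ã]
After rule 1: kepõnãnzu
Rule 2: no segment meets the rule's conditions; no change.

[kepõnãnzu]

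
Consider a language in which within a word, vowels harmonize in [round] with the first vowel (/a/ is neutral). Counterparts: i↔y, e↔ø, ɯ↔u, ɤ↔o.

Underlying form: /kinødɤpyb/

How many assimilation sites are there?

/ø/ harmonizes with /i/ ([-round]) → [e]
/y/ harmonizes with /i/ ([-round]) → [i]
2 segments change.

2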